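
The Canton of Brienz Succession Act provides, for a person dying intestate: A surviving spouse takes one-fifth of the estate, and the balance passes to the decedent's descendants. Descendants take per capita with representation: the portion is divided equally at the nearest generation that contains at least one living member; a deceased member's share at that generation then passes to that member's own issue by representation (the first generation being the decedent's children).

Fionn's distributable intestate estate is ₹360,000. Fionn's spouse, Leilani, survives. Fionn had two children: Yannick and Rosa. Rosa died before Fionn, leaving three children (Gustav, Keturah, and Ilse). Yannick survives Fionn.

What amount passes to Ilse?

Ilse receives ₹48,000.

Leilani takes one-fifth of ₹360,000 = ₹72,000. The remaining ₹288,000 passes to the descendants.
The descendants' portion (₹288,000) is divided into 2 shares of ₹144,000: Yannick takes ₹144,000; Rosa's ₹144,000 share passes to Rosa's issue.
Rosa's share (₹144,000) is divided into 3 shares of ₹48,000: Gustav, Keturah, and Ilse each take ₹48,000.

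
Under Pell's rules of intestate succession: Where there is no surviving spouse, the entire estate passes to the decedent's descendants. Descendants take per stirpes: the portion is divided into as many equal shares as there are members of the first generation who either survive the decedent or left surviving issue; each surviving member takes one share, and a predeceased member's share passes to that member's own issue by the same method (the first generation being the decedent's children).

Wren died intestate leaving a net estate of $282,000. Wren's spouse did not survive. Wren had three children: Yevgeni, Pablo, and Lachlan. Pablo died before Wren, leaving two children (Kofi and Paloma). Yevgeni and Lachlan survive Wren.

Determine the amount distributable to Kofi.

Kofi receives $47,000.

The entire $282,000 passes to the descendants.
That amount ($282,000) is divided into 3 shares of $94,000: Yevgeni and Lachlan each take $94,000; Pablo's $94,000 share passes to Pablo's issue.
Pablo's share ($94,000) is divided into 2 shares of $47,000: Kofi and Paloma each take $47,000.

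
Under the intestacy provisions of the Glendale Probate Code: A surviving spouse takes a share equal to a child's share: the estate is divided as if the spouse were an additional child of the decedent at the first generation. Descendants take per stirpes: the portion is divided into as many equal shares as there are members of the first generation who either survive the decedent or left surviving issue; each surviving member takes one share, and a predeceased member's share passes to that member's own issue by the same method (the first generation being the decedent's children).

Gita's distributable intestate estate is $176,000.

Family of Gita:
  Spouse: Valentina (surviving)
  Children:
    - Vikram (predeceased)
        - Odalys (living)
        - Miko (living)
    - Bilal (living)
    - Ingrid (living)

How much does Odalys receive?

Odalys receives $22,000.

The spouse counts as an additional share at the children's level, so there are 4 primary shares of $44,000. Valentina takes one such share ($44,000).
The children's combined portion ($132,000) is divided into 3 shares of $44,000: Bilal and Ingrid each take $44,000; Vikram's $44,000 share passes to Vikram's issue.
Vikram's share ($44,000) is divided into 2 shares of $22,000: Odalys and Miko each take $22,000.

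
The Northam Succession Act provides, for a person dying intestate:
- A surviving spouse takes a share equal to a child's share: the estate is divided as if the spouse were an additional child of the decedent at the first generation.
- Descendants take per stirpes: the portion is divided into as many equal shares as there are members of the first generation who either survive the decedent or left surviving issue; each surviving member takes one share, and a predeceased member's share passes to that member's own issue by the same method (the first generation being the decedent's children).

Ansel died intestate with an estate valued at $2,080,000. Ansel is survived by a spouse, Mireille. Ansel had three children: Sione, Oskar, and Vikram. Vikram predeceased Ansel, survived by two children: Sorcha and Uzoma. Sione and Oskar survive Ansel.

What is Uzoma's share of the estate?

The spouse counts as an additional share at the children's level, so there are 4 primary shares of $520,000. Mireille takes one such share ($520,000).
The children's combined portion ($1,560,000) is divided into 3 shares of $520,000: Sione and Oskar each take $520,000; Vikram's $520,000 share passes to Vikram's issue.
Vikram's share ($520,000) is divided into 2 shares of $260,000: Sorcha and Uzoma each take $260,000.

Uzoma receives $260,000.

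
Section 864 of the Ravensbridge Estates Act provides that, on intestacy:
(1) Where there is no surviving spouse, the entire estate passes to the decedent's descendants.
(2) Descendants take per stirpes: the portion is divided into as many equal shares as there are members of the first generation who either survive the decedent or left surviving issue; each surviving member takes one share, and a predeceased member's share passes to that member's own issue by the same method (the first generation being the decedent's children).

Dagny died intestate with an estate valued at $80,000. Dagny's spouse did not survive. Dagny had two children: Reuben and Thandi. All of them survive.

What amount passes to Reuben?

The entire $80,000 passes to the descendants.
That amount ($80,000) is divided into 2 shares of $40,000: Reuben and Thandi each take $40,000.

Reuben receives $40,000.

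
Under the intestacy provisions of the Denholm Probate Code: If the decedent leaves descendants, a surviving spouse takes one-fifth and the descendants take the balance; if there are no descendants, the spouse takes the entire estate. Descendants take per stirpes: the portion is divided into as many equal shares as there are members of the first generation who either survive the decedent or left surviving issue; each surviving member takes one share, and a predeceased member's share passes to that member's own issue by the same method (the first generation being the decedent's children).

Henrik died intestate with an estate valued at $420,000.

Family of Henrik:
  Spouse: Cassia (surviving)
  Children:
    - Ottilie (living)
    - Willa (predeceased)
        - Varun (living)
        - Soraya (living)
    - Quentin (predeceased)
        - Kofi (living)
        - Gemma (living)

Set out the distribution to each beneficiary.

Cassia: $84,000; Ottilie: $112,000; Varun: $56,000; Soraya: $56,000; Kofi: $56,000; Gemma: $56,000

Cassia takes one-fifth of $420,000 = $84,000. The remaining $336,000 passes to the descendants.
The descendants' portion ($336,000) is divided into 3 shares of $112,000: Ottilie takes $112,000; Willa's $112,000 share passes to Willa's issue; Quentin's $112,000 share passes to Quentin's issue.
Willa's share ($112,000) is divided into 2 shares of $56,000: Varun and Soraya each take $56,000.
Quentin's share ($112,000) is divided into 2 shares of $56,000: Kofi and Gemma each take $56,000.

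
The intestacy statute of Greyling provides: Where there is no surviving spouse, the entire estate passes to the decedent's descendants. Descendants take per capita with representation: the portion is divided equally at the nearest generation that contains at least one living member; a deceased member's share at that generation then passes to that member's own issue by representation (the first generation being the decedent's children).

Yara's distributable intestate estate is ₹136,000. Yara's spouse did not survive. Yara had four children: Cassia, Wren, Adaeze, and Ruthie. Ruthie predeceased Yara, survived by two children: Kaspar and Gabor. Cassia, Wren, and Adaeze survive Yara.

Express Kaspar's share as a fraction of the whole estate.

Kaspar receives 1/8 of the estate.

The entire ₹136,000 passes to the descendants.
That amount (₹136,000) is divided into 4 shares of ₹34,000: Cassia, Wren, and Adaeze each take ₹34,000; Ruthie's ₹34,000 share passes to Ruthie's issue.
Ruthie's share (₹34,000) is divided into 2 shares of ₹17,000: Kaspar and Gabor each take ₹17,000.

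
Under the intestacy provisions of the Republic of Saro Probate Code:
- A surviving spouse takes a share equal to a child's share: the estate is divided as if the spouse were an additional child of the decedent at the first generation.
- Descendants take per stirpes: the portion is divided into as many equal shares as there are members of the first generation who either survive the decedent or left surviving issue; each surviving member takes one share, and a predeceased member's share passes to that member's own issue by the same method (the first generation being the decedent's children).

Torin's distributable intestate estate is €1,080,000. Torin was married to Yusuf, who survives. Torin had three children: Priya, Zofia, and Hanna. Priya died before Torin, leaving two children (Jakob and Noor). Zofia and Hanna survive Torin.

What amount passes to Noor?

The spouse counts as an additional share at the children's level, so there are 4 primary shares of €270,000. Yusuf takes one such share (€270,000).
The children's combined portion (€810,000) is divided into 3 shares of €270,000: Zofia and Hanna each take €270,000; Priya's €270,000 share passes to Priya's issue.
Priya's share (€270,000) is divided into 2 shares of €135,000: Jakob and Noor each take €135,000.

Noor receives €135,000.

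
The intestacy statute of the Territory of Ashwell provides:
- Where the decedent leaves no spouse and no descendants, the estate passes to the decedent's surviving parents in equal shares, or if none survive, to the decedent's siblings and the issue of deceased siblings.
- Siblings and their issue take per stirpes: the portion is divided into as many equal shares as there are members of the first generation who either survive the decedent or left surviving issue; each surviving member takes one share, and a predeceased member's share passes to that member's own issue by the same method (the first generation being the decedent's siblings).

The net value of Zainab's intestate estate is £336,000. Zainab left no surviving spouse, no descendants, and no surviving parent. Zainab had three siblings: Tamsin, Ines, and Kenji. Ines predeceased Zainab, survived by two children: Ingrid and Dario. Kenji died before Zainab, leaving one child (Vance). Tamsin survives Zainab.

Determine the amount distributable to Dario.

Dario receives £56,000.

The entire £336,000 passes to the siblings and their issue.
That amount (£336,000) is divided into 3 shares of £112,000: Tamsin takes £112,000; Ines's £112,000 share passes to Ines's issue; Kenji's £112,000 share passes to Kenji's issue.
Ines's share (£112,000) is divided into 2 shares of £56,000: Ingrid and Dario each take £56,000.
Kenji's share (£112,000) passes entirely to Vance.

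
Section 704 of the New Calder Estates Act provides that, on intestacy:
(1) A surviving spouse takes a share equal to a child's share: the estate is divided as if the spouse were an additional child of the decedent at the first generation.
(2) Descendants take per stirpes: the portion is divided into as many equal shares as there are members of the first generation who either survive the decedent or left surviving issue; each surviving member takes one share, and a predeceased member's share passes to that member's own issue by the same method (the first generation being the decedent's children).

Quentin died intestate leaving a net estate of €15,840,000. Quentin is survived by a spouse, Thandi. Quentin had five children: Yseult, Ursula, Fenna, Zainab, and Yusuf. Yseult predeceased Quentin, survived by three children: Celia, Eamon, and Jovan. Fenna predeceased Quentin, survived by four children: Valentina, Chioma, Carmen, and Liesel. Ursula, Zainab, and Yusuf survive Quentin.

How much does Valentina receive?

The spouse counts as an additional share at the children's level, so there are 6 primary shares of €2,640,000. Thandi takes one such share (€2,640,000).
The children's combined portion (€13,200,000) is divided into 5 shares of €2,640,000: Ursula, Zainab, and Yusuf each take €2,640,000; Yseult's €2,640,000 share passes to Yseult's issue; Fenna's €2,640,000 share passes to Fenna's issue.
Yseult's share (€2,640,000) is divided into 3 shares of €880,000: Celia, Eamon, and Jovan each take €880,000.
Fenna's share (€2,640,000) is divided into 4 shares of €660,000: Valentina, Chioma, Carmen, and Liesel each take €660,000.

Valentina receives €660,000.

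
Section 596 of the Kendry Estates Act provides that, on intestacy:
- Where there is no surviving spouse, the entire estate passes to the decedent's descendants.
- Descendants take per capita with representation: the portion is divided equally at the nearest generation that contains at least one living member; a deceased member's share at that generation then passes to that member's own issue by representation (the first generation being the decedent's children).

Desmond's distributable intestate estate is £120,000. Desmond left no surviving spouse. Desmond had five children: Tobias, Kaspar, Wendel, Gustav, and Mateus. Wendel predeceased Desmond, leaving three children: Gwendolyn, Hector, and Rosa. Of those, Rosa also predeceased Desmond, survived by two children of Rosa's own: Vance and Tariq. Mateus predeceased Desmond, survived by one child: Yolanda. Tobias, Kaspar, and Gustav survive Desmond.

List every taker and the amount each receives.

Tobias: £24,000; Kaspar: £24,000; Gwendolyn: £8,000; Hector: £8,000; Vance: £4,000; Tariq: £4,000; Gustav: £24,000; Yolanda: £24,000

The entire £120,000 passes to the descendants.
That amount (£120,000) is divided into 5 shares of £24,000: Tobias, Kaspar, and Gustav each take £24,000; Wendel's £24,000 share passes to Wendel's issue; Mateus's £24,000 share passes to Mateus's issue.
Wendel's share (£24,000) is divided into 3 shares of £8,000: Gwendolyn and Hector each take £8,000; Rosa's £8,000 share passes to Rosa's issue.
Rosa's share (£8,000) is divided into 2 shares of £4,000: Vance and Tariq each take £4,000.
Mateus's share (£24,000) passes entirely to Yolanda.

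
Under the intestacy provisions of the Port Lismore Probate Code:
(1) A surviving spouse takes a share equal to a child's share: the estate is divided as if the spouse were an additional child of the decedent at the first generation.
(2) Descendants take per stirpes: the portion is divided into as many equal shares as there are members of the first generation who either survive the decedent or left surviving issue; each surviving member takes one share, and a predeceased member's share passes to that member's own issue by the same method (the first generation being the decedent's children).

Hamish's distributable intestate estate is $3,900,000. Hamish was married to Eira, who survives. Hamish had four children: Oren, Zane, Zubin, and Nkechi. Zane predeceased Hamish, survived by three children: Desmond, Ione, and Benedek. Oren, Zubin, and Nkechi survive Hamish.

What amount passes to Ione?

The spouse counts as an additional share at the children's level, so there are 5 primary shares of $780,000. Eira takes one such share ($780,000).
The children's combined portion ($3,120,000) is divided into 4 shares of $780,000: Oren, Zubin, and Nkechi each take $780,000; Zane's $780,000 share passes to Zane's issue.
Zane's share ($780,000) is divided into 3 shares of $260,000: Desmond, Ione, and Benedek each take $260,000.

Ione receives $260,000.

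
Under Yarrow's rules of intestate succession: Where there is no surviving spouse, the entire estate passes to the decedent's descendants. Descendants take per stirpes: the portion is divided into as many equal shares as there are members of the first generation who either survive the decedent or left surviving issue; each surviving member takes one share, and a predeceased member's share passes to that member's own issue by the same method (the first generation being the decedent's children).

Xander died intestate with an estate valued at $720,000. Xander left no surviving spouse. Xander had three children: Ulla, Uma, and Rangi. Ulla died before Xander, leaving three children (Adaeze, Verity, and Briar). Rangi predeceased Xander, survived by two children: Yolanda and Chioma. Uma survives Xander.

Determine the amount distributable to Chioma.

The entire $720,000 passes to the descendants.
That amount ($720,000) is divided into 3 shares of $240,000: Uma takes $240,000; Ulla's $240,000 share passes to Ulla's issue; Rangi's $240,000 share passes to Rangi's issue.
Ulla's share ($240,000) is divided into 3 shares of $80,000: Adaeze, Verity, and Briar each take $80,000.
Rangi's share ($240,000) is divided into 2 shares of $120,000: Yolanda and Chioma each take $120,000.

Chioma receives $120,000.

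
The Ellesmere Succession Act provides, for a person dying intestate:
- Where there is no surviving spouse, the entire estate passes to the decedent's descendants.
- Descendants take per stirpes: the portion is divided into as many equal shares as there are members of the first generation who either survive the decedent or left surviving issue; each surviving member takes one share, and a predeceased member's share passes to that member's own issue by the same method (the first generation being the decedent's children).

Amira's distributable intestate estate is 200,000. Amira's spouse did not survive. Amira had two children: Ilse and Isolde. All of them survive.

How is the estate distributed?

The entire 200,000 passes to the descendants.
That amount (200,000) is divided into 2 shares of 100,000: Ilse and Isolde each take 100,000.

Ilse: 100,000; Isolde: 100,000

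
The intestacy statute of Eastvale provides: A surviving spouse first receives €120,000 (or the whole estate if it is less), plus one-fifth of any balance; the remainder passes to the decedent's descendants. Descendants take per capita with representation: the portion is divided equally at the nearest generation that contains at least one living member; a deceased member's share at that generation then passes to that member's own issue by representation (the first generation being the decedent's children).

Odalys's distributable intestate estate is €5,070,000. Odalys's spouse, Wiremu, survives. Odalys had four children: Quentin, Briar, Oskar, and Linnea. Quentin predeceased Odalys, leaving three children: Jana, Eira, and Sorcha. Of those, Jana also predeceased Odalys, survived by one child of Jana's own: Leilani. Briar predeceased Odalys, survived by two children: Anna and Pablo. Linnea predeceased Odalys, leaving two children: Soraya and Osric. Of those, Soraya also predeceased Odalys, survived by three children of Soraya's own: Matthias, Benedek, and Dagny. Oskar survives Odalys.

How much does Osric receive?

Osric receives €495,000.

Wiremu first takes €120,000, leaving a balance of €4,950,000. Wiremu then takes one-fifth of the balance (€990,000), for a total of €1,110,000. The remaining €3,960,000 passes to the descendants.
The descendants' portion (€3,960,000) is divided into 4 shares of €990,000: Oskar takes €990,000; Quentin's €990,000 share passes to Quentin's issue; Briar's €990,000 share passes to Briar's issue; Linnea's €990,000 share passes to Linnea's issue.
Quentin's share (€990,000) is divided into 3 shares of €330,000: Eira and Sorcha each take €330,000; Jana's €330,000 share passes to Jana's issue.
Jana's share (€330,000) passes entirely to Leilani.
Briar's share (€990,000) is divided into 2 shares of €495,000: Anna and Pablo each take €495,000.
Linnea's share (€990,000) is divided into 2 shares of €495,000: Osric takes €495,000; Soraya's €495,000 share passes to Soraya's issue.
Soraya's share (€495,000) is divided into 3 shares of €165,000: Matthias, Benedek, and Dagny each take €165,000.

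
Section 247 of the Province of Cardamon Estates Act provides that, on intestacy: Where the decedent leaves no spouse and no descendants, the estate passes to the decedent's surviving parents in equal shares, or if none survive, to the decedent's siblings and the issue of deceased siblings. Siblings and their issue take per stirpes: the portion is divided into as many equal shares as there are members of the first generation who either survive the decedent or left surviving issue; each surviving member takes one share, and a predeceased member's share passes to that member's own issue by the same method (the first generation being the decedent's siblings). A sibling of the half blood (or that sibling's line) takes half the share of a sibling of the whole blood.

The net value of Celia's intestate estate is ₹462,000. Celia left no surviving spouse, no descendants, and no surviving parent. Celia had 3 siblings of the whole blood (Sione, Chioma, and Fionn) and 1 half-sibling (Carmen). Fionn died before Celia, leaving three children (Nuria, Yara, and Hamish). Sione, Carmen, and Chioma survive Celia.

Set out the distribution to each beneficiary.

The entire ₹462,000 passes to the siblings and their issue.
Counting each half-blood sibling's line as half a unit, there are 7/2 units in ₹462,000, so one unit is ₹132,000. Whole-blood lines (Sione, Chioma, and Fionn) take ₹132,000 each; half-blood lines (Carmen) take ₹66,000 each.
Fionn's share (₹132,000) is divided into 3 shares of ₹44,000: Nuria, Yara, and Hamish each take ₹44,000.

Sione: ₹132,000; Carmen: ₹66,000; Chioma: ₹132,000; Nuria: ₹44,000; Yara: ₹44,000; Hamish: ₹44,000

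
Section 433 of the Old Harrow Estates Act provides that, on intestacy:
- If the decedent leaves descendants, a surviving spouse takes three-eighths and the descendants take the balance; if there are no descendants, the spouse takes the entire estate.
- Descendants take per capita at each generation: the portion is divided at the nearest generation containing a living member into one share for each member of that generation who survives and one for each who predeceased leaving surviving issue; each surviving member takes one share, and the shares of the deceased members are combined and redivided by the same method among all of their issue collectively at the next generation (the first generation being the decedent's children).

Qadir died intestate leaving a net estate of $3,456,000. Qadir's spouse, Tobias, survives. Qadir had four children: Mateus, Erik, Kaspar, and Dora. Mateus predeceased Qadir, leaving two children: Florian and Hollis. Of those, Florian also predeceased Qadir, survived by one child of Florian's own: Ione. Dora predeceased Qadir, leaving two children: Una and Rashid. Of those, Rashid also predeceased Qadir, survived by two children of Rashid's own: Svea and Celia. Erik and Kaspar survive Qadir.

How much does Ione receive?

Ione receives $180,000.

Tobias takes three-eighths of $3,456,000 = $1,296,000. The remaining $2,160,000 passes to the descendants.
The descendants' portion ($2,160,000) is divided at the children's generation into 4 shares of $540,000. Erik and Kaspar each take $540,000. The 2 shares of the deceased (Mateus and Dora) are combined into a pool of $1,080,000.
That pool ($1,080,000) is divided at the grandchildren's generation into 4 shares of $270,000. Hollis and Una each take $270,000. The 2 shares of the deceased (Florian and Rashid) are combined into a pool of $540,000.
That pool ($540,000) is divided at the great-grandchildren's generation equally among Ione, Svea, and Celia: $180,000 each.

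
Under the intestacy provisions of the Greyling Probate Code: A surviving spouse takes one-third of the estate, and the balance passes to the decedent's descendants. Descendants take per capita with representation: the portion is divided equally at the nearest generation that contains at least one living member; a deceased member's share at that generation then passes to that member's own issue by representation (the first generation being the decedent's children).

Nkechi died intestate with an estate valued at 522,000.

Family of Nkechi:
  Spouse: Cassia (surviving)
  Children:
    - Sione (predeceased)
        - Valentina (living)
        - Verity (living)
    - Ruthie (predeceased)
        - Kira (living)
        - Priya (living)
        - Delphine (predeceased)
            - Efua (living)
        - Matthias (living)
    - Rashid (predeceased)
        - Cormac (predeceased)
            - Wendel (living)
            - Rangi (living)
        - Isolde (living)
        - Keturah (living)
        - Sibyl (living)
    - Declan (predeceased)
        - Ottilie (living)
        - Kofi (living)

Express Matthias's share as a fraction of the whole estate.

Matthias receives 1/18 of the estate.

Cassia takes one-third of 522,000 = 174,000. The remaining 348,000 passes to the descendants.
No child survives, so the initial division is made at the grandchildren's generation.
The descendants' portion (348,000) is divided into 12 shares of 29,000: Valentina, Verity, Kira, Priya, Matthias, Isolde, Keturah, Sibyl, Ottilie, and Kofi each take 29,000; Delphine's 29,000 share passes to Delphine's issue; Cormac's 29,000 share passes to Cormac's issue.
Delphine's share (29,000) passes entirely to Efua.
Cormac's share (29,000) is divided into 2 shares of 14,500: Wendel and Rangi each take 14,500.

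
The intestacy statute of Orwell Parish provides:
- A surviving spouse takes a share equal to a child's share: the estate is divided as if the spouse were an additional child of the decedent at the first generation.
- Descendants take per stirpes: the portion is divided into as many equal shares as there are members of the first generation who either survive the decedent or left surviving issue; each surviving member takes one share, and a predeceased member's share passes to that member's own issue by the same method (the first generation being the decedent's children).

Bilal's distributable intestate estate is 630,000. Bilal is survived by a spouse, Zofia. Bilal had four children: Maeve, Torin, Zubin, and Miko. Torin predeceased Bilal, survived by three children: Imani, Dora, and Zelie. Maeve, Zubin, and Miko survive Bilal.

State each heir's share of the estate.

The spouse counts as an additional share at the children's level, so there are 5 primary shares of 126,000. Zofia takes one such share (126,000).
The children's combined portion (504,000) is divided into 4 shares of 126,000: Maeve, Zubin, and Miko each take 126,000; Torin's 126,000 share passes to Torin's issue.
Torin's share (126,000) is divided into 3 shares of 42,000: Imani, Dora, and Zelie each take 42,000.

Zofia: 126,000; Maeve: 126,000; Imani: 42,000; Dora: 42,000; Zelie: 42,000; Zubin: 126,000; Miko: 126,000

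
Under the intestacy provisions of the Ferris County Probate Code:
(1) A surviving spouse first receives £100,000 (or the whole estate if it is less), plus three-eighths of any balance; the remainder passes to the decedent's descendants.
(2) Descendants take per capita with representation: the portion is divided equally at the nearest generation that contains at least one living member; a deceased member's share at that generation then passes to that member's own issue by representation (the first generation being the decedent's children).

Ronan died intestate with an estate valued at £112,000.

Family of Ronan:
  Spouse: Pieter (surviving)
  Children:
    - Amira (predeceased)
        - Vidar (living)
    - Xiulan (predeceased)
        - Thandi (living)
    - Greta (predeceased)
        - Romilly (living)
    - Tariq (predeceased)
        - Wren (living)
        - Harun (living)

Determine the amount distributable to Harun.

Harun receives £1,500.

Pieter first takes £100,000, leaving a balance of £12,000. Pieter then takes three-eighths of the balance (£4,500), for a total of £104,500. The remaining £7,500 passes to the descendants.
No child survives, so the initial division is made at the grandchildren's generation.
The descendants' portion (£7,500) is divided into 5 shares of £1,500: Vidar, Thandi, Romilly, Wren, and Harun each take £1,500.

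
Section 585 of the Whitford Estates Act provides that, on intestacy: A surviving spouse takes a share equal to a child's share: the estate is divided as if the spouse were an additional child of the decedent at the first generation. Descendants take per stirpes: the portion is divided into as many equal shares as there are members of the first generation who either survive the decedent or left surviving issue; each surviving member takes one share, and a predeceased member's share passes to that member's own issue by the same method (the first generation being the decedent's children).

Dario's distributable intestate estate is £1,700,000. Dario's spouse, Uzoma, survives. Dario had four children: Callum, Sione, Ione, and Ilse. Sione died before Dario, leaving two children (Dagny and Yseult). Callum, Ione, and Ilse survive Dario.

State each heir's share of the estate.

Uzoma: £340,000; Callum: £340,000; Dagny: £170,000; Yseult: £170,000; Ione: £340,000; Ilse: £340,000

The spouse counts as an additional share at the children's level, so there are 5 primary shares of £340,000. Uzoma takes one such share (£340,000).
The children's combined portion (£1,360,000) is divided into 4 shares of £340,000: Callum, Ione, and Ilse each take £340,000; Sione's £340,000 share passes to Sione's issue.
Sione's share (£340,000) is divided into 2 shares of £170,000: Dagny and Yseult each take £170,000.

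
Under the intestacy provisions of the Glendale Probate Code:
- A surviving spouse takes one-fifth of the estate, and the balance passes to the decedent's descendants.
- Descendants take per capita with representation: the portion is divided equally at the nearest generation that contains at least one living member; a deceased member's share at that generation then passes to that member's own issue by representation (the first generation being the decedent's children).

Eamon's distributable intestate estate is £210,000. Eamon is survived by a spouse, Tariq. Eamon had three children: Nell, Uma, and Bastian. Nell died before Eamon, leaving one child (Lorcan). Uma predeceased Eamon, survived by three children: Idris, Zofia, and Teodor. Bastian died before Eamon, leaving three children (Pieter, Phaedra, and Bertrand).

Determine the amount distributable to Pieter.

Pieter receives £24,000.

Tariq takes one-fifth of £210,000 = £42,000. The remaining £168,000 passes to the descendants.
No child survives, so the initial division is made at the grandchildren's generation.
The descendants' portion (£168,000) is divided into 7 shares of £24,000: Lorcan, Idris, Zofia, Teodor, Pieter, Phaedra, and Bertrand each take £24,000.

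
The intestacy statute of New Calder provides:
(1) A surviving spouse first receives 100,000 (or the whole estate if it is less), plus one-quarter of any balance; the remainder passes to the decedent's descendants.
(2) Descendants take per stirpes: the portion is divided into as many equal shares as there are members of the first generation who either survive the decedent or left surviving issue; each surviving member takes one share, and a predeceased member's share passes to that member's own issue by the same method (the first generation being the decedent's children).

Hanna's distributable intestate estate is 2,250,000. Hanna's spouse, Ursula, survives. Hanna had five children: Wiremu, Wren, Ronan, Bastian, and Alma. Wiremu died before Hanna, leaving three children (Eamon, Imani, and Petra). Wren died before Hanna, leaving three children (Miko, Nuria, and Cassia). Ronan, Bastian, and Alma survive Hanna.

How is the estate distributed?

Ursula: 637,500; Eamon: 107,500; Imani: 107,500; Petra: 107,500; Miko: 107,500; Nuria: 107,500; Cassia: 107,500; Ronan: 322,500; Bastian: 322,500; Alma: 322,500

Ursula first takes 100,000, leaving a balance of 2,150,000. Ursula then takes one-quarter of the balance (537,500), for a total of 637,500. The remaining 1,612,500 passes to the descendants.
The descendants' portion (1,612,500) is divided into 5 shares of 322,500: Ronan, Bastian, and Alma each take 322,500; Wiremu's 322,500 share passes to Wiremu's issue; Wren's 322,500 share passes to Wren's issue.
Wiremu's share (322,500) is divided into 3 shares of 107,500: Eamon, Imani, and Petra each take 107,500.
Wren's share (322,500) is divided into 3 shares of 107,500: Miko, Nuria, and Cassia each take 107,500.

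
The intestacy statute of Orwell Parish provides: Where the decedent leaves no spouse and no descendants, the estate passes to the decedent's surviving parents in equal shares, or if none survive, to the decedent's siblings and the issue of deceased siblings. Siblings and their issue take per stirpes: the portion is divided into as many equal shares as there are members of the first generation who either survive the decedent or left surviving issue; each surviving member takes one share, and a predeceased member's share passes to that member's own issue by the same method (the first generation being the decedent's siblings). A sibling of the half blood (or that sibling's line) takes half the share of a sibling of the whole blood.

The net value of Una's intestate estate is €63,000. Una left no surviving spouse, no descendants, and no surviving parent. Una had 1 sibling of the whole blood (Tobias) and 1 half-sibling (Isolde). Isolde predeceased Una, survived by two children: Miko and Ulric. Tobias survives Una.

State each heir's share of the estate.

Tobias: €42,000; Miko: €10,500; Ulric: €10,500

The entire €63,000 passes to the siblings and their issue.
Counting each half-blood sibling's line as half a unit, there are 3/2 units in €63,000, so one unit is €42,000. Whole-blood lines (Tobias) take €42,000 each; half-blood lines (Isolde) take €21,000 each.
Isolde's share (€21,000) is divided into 2 shares of €10,500: Miko and Ulric each take €10,500.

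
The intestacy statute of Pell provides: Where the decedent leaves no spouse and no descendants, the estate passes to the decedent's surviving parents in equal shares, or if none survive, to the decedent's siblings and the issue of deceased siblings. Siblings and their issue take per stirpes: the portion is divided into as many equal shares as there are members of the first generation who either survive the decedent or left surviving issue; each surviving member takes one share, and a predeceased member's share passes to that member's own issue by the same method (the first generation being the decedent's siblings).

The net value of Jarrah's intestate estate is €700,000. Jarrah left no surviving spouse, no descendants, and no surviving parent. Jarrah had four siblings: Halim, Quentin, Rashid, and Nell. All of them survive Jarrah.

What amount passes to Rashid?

The entire €700,000 passes to the siblings and their issue.
That amount (€700,000) is divided into 4 shares of €175,000: Halim, Quentin, Rashid, and Nell each take €175,000.

Rashid receives €175,000.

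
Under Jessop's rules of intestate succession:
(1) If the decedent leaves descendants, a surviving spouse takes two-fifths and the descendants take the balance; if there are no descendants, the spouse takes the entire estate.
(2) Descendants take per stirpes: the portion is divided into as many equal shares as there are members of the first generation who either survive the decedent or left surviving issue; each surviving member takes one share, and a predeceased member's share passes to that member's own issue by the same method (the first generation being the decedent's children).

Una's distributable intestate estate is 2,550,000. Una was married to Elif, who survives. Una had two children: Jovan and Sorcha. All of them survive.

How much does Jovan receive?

Elif takes two-fifths of 2,550,000 = 1,020,000. The remaining 1,530,000 passes to the descendants.
The descendants' portion (1,530,000) is divided into 2 shares of 765,000: Jovan and Sorcha each take 765,000.

Jovan receives 765,000.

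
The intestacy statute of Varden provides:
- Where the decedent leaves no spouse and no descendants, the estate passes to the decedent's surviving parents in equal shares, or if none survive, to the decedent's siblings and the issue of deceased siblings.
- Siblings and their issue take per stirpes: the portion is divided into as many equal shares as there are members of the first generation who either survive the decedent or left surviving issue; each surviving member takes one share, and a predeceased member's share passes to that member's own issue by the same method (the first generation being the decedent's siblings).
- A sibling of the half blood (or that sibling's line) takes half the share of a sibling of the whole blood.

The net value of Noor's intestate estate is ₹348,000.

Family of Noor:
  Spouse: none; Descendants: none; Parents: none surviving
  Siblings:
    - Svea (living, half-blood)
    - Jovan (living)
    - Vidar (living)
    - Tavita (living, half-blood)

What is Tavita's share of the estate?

Tavita receives ₹58,000.

The entire ₹348,000 passes to the siblings and their issue.
Counting each half-blood sibling's line as half a unit, there are 3 units in ₹348,000, so one unit is ₹116,000. Whole-blood lines (Jovan and Vidar) take ₹116,000 each; half-blood lines (Svea and Tavita) take ₹58,000 each.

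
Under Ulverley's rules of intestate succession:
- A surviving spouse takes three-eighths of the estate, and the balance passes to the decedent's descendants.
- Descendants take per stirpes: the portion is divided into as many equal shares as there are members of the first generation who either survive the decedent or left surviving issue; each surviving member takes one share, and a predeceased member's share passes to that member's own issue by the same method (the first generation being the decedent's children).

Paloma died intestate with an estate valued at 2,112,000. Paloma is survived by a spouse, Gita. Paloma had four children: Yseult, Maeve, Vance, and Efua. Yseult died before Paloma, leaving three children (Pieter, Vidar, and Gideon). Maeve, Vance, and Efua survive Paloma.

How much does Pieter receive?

Gita takes three-eighths of 2,112,000 = 792,000. The remaining 1,320,000 passes to the descendants.
The descendants' portion (1,320,000) is divided into 4 shares of 330,000: Maeve, Vance, and Efua each take 330,000; Yseult's 330,000 share passes to Yseult's issue.
Yseult's share (330,000) is divided into 3 shares of 110,000: Pieter, Vidar, and Gideon each take 110,000.

Pieter receives 110,000.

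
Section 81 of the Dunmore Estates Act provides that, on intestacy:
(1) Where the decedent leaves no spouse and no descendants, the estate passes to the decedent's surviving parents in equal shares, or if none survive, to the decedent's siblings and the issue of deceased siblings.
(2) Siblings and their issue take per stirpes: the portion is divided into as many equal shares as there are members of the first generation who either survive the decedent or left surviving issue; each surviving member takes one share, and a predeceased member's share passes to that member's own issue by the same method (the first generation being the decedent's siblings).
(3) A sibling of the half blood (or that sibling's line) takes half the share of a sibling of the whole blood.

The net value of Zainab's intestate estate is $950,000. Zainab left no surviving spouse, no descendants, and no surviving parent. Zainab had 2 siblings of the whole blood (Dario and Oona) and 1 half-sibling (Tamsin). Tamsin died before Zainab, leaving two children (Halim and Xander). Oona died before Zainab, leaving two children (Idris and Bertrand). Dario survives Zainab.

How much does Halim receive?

Halim receives $95,000.

The entire $950,000 passes to the siblings and their issue.
Counting each half-blood sibling's line as half a unit, there are 5/2 units in $950,000, so one unit is $380,000. Whole-blood lines (Dario and Oona) take $380,000 each; half-blood lines (Tamsin) take $190,000 each.
Tamsin's share ($190,000) is divided into 2 shares of $95,000: Halim and Xander each take $95,000.
Oona's share ($380,000) is divided into 2 shares of $190,000: Idris and Bertrand each take $190,000.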